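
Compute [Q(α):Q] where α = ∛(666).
[Q(α):Q] = 3

The minimal polynomial of α is x^3 - 666, irreducible over Q since 666 is not a perfect cube (so x^3 - 666 has no rational root). Hence [Q(α):Q] = deg(m_α) = 3.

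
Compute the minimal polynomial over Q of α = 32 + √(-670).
m_α(x) = x^2 - 64x + 1694

From α - 32 = √(-670), squaring gives (α - 32)^2 = -670, i.e. α^2 - 64α + 1024 = -670, so α^2 - 64α + 1694 = 0. The discriminant of x^2 - 64x + 1694 is (-64)^2 - 4·(1694) = 4096 - 6776 = -2680, and 4·(-670) is not a perfect square in Q since -670 is squarefree and ≠ 1. Hence x^2 - 64x + 1694 is irreducible over Q and is the minimal polynomial of α.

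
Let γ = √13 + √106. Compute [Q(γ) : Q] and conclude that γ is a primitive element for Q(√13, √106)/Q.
[Q(γ) : Q] = 4 (equivalently, Q(γ) = Q(√13, √106))

Obviously Q(γ) ⊆ Q(√13, √106), and [Q(√13, √106):Q] = 4 (since 13, 106 are distinct squarefree integers > 1 with 1378 not a perfect square). To show equality we compute the minimal polynomial of γ. From γ = √13 + √106: γ^2 = 13 + 2√(1378) + 106 = 119 + 2√(1378), so γ^2 - 119 = 2√(1378); squaring, (γ^2 - 119)^2 = 4·1378, i.e. γ^4 - 238γ^2 + 14161 - 5512 = 0, i.e. γ^4 - 238γ^2 + 8649 = 0. So γ is a root of x^4 - 238x^2 + 8649. This polynomial is irreducible over Q: it has no rational root (each ±√13 ± √106 is irrational), and any factorization into two quadratics over Q would force √(1378) ∈ Q (pairing opposite roots) or √13, √106 ∈ Q (other pairings), all impossible. Hence [Q(γ):Q] = 4 = [Q(√13, √106):Q], so Q(γ) = Q(√13, √106).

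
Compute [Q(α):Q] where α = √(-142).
[Q(α):Q] = 2

[Q(α):Q] equals the degree of the minimal polynomial of α. Here α^2 = -142 and x^2 + 142 is irreducible (d = -142 is squarefree, ≠ 1, hence not a square), so deg(m_α) = 2. Thus [Q(α):Q] = 2.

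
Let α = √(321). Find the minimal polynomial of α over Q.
m_α(x) = x^2 - 321

α satisfies α^2 - 321 = 0, so x^2 - 321 annihilates α. Since d = 321 is squarefree and ≠ 1, it is not a perfect square in Q, so x^2 - 321 has no rational root and is therefore irreducible over Q (a degree-2 polynomial over a field is irreducible iff it has no root). Hence m_α(x) = x^2 - 321.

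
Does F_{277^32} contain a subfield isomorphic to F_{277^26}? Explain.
No: F_{277^26} is not a subfield of F_{277^32}

F_{p^m} embeds in F_{p^n} iff m | n. Here 26 ∤ 32 (since 32 = 1·26 + 6 with remainder 6 ≠ 0), so F_{277^26} is not a subfield of F_{277^32}. Equivalently: if it were, the tower law would give 26 = [F_{277^26}:F_277] dividing [F_{277^32}:F_277] = 32, contradiction.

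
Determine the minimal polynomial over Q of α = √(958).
m_α(x) = x^2 - 958

α satisfies α^2 - 958 = 0, so x^2 - 958 annihilates α. Since d = 958 is squarefree and ≠ 1, it is not a perfect square in Q, so x^2 - 958 has no rational root and is therefore irreducible over Q (a degree-2 polynomial over a field is irreducible iff it has no root). Hence m_α(x) = x^2 - 958.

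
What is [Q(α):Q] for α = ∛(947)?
[Q(α):Q] = 3

The minimal polynomial of α is x^3 - 947, irreducible over Q since 947 is not a perfect cube (so x^3 - 947 has no rational root). Hence [Q(α):Q] = deg(m_α) = 3.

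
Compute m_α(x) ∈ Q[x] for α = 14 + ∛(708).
m_α(x) = x^3 - 42x^2 + 588x - 3452

Set β = α - 14 = ∛(708), so β^3 = 708. Then (α - 14)^3 - 708 = 0, i.e. α is a root of g(x) = (x - 14)^3 - 708 = x^3 - 42x^2 + 588x - 3452. Since g(x) = h(x - 14) where h(x) = x^3 - 708, and h is irreducible over Q (because 708 is not a perfect cube, so h has no rational root, and a monic cubic with no rational root is irreducible), g is also irreducible (irreducibility is preserved under the substitution x → x - 14). Hence m_α(x) = x^3 - 42x^2 + 588x - 3452.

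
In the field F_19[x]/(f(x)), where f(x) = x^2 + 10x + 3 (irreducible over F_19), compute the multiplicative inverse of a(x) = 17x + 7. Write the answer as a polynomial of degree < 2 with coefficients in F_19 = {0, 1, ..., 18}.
a(x)^(-1) ≡ 14x + 18 (mod f(x))

Since f is irreducible over F_19, F_19[x]/(f) is a field and a(x) ≠ 0 has an inverse. Apply the extended Euclidean algorithm to f(x) and a(x) in F_19[x]: f(x) = (9x + 17)·a(x) + (17). The last nonzero remainder is the constant 17 = gcd(f, a) in F_19. Back-substituting through the division chain expresses 17 = s(x)·a(x) + t(x)·f(x) with s(x) ≡ 10x + 2 (mod f), so (10x + 2)·a(x) ≡ 17 (mod f). Multiplying by 17^(-1) ≡ 9 in F_19 gives a(x)^(-1) ≡ 9·(10x + 2) ≡ 14x + 18 (mod f). Check: (17x + 7)·(14x + 18) = 10x^2 + 5x + 12 ≡ 1 (mod x^2 + 10x + 3).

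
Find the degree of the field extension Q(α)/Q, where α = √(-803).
[Q(α):Q] = 2

[Q(α):Q] equals the degree of the minimal polynomial of α. Here α^2 = -803 and x^2 + 803 is irreducible (d = -803 is squarefree, ≠ 1, hence not a square), so deg(m_α) = 2. Thus [Q(α):Q] = 2.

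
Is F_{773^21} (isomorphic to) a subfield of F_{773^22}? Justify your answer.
No: F_{773^21} is not a subfield of F_{773^22}

F_{p^m} embeds in F_{p^n} iff m | n. Here 21 ∤ 22 (since 22 = 1·21 + 1 with remainder 1 ≠ 0), so F_{773^21} is not a subfield of F_{773^22}. Equivalently: if it were, the tower law would give 21 = [F_{773^21}:F_773] dividing [F_{773^22}:F_773] = 22, contradiction.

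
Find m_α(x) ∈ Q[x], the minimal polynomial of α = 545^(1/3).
m_α(x) = x^3 - 545

α satisfies α^3 = 545, so x^3 - 545 annihilates α. By the rational root test, a rational root p/q (in lowest terms) of x^3 - 545 would satisfy p^3 = 545 q^3, forcing q = 1 and p^3 = 545; but 545 is not a perfect cube, contradiction. A monic cubic over Q with no rational root is irreducible (any nontrivial factorization would include a linear factor). Hence x^3 - 545 is the minimal polynomial of α, and in particular [Q(α):Q] = 3.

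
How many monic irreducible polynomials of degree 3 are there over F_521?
There are 47140080 monic irreducible polynomials of degree 3 over F_521

Each element of F_{521^3} that lies in no proper subfield is a root of exactly one monic irreducible of degree 3 over F_521, and each such polynomial has 3 distinct roots in F_{521^3}. By Möbius inversion the count is N_521(3) = (1/3) Σ_{d|3} μ(3/d) · 521^d = (1/3)(μ(3)·521^1 + μ(1)·521^3) = 141420240/3 = 47140080.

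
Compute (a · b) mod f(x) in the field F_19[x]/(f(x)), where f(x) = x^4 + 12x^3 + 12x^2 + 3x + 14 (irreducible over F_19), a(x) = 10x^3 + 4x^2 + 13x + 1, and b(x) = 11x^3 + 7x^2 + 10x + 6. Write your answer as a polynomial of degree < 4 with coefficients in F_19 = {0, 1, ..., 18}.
a · b ≡ 5x^3 + 3x^2 + 16x + 13 (mod f(x))

Multiply in F_19[x]: a(x)·b(x) = (10x^3 + 4x^2 + 13x + 1)·(11x^3 + 7x^2 + 10x + 6) = 15x^6 + 5x^4 + 12x^3 + 9x^2 + 12x + 6. This has degree ≥ 4, so divide by f(x) over F_19: 15x^6 + 5x^4 + 12x^3 + 9x^2 + 12x + 6 = (15x^2 + 10x + 9)·(x^4 + 12x^3 + 12x^2 + 3x + 14) + (5x^3 + 3x^2 + 16x + 13). Hence a·b ≡ 5x^3 + 3x^2 + 16x + 13 (mod f). (F_19[x]/(f) is a field with 19^4 = 130321 elements since f is irreducible of degree 4.)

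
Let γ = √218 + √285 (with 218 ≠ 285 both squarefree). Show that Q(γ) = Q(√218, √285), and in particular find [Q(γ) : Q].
[Q(γ) : Q] = 4 (equivalently, Q(γ) = Q(√218, √285))

Obviously Q(γ) ⊆ Q(√218, √285), and [Q(√218, √285):Q] = 4 (since 218, 285 are distinct squarefree integers > 1 with 62130 not a perfect square). To show equality we compute the minimal polynomial of γ. From γ = √218 + √285: γ^2 = 218 + 2√(62130) + 285 = 503 + 2√(62130), so γ^2 - 503 = 2√(62130); squaring, (γ^2 - 503)^2 = 4·62130, i.e. γ^4 - 1006γ^2 + 253009 - 248520 = 0, i.e. γ^4 - 1006γ^2 + 4489 = 0. So γ is a root of x^4 - 1006x^2 + 4489. This polynomial is irreducible over Q: it has no rational root (each ±√218 ± √285 is irrational), and any factorization into two quadratics over Q would force √(62130) ∈ Q (pairing opposite roots) or √218, √285 ∈ Q (other pairings), all impossible. Hence [Q(γ):Q] = 4 = [Q(√218, √285):Q], so Q(γ) = Q(√218, √285).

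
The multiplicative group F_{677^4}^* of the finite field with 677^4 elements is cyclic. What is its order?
|F_{677^4}^*| = 210065472240

F_{677^4} has 677^4 = 210065472241 elements; its multiplicative group consists of all nonzero elements, so |F_{677^4}^*| = 210065472241 - 1 = 210065472240. (It is cyclic since any finite subgroup of the multiplicative group of a field is cyclic.)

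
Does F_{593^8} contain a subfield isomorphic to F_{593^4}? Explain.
Yes: F_{593^4} is a subfield of F_{593^8}

F_{p^m} embeds in F_{p^n} iff m | n (since F_{p^n} is the splitting field of x^(p^n) - x, and F_{p^m} ⊂ F_{p^n} forces p^n to be a power of p^m, i.e. m | n; conversely if m | n then every root of x^(p^m) - x is a root of x^(p^n) - x). Here 4 | 8 (since 8 = 2·4), so F_{593^4} is a subfield of F_{593^8}, and [F_{593^8} : F_{593^4}] = 8/4 = 2.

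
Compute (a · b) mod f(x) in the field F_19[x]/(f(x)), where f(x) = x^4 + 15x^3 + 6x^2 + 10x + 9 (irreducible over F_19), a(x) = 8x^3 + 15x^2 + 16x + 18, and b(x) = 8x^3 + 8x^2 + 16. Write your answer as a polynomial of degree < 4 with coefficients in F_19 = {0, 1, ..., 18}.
a · b ≡ 6x^3 + 9x^2 + 6x + 17 (mod f(x))

Multiply in F_19[x]: a(x)·b(x) = (8x^3 + 15x^2 + 16x + 18)·(8x^3 + 8x^2 + 16) = 7x^6 + 13x^5 + x^4 + x^3 + 4x^2 + 9x + 3. This has degree ≥ 4, so divide by f(x) over F_19: 7x^6 + 13x^5 + x^4 + x^3 + 4x^2 + 9x + 3 = (7x^2 + 3x + 9)·(x^4 + 15x^3 + 6x^2 + 10x + 9) + (6x^3 + 9x^2 + 6x + 17). Hence a·b ≡ 6x^3 + 9x^2 + 6x + 17 (mod f). (F_19[x]/(f) is a field with 19^4 = 130321 elements since f is irreducible of degree 4.)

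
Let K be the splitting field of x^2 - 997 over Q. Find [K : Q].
[K : Q] = 2

f(x) = x^2 - 997 factors as (x - √997)(x + √997). The splitting field is K = Q(√997). Since 997 is squarefree and > 1, it is not a perfect square, so x^2 - 997 is irreducible over Q and [Q(√997) : Q] = 2. Hence [K : Q] = 2.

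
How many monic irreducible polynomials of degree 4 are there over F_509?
There are 16780676370 monic irreducible polynomials of degree 4 over F_509

Each element of F_{509^4} that lies in no proper subfield is a root of exactly one monic irreducible of degree 4 over F_509, and each such polynomial has 4 distinct roots in F_{509^4}. By Möbius inversion the count is N_509(4) = (1/4) Σ_{d|4} μ(4/d) · 509^d = (1/4)(μ(4)·509^1 + μ(2)·509^2 + μ(1)·509^4) = 67122705480/4 = 16780676370.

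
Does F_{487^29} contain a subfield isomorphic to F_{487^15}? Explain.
No: F_{487^15} is not a subfield of F_{487^29}

F_{p^m} embeds in F_{p^n} iff m | n. Here 15 ∤ 29 (since 29 = 1·15 + 14 with remainder 14 ≠ 0), so F_{487^15} is not a subfield of F_{487^29}. Equivalently: if it were, the tower law would give 15 = [F_{487^15}:F_487] dividing [F_{487^29}:F_487] = 29, contradiction.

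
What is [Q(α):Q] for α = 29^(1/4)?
[Q(α):Q] = 4

α is a root of x^4 - 29. By Eisenstein's criterion at the prime p = 29 (which divides the constant term 29 but p^2 = 841 does not, since 29 is squarefree), x^4 - 29 is irreducible over Q. Hence [Q(α):Q] = 4.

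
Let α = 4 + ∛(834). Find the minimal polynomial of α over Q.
m_α(x) = x^3 - 12x^2 + 48x - 898

Set β = α - 4 = ∛(834), so β^3 = 834. Then (α - 4)^3 - 834 = 0, i.e. α is a root of g(x) = (x - 4)^3 - 834 = x^3 - 12x^2 + 48x - 898. Since g(x) = h(x - 4) where h(x) = x^3 - 834, and h is irreducible over Q (because 834 is not a perfect cube, so h has no rational root, and a monic cubic with no rational root is irreducible), g is also irreducible (irreducibility is preserved under the substitution x → x - 4). Hence m_α(x) = x^3 - 12x^2 + 48x - 898.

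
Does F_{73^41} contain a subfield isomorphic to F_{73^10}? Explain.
No: F_{73^10} is not a subfield of F_{73^41}

F_{p^m} embeds in F_{p^n} iff m | n. Here 10 ∤ 41 (since 41 = 4·10 + 1 with remainder 1 ≠ 0), so F_{73^10} is not a subfield of F_{73^41}. Equivalently: if it were, the tower law would give 10 = [F_{73^10}:F_73] dividing [F_{73^41}:F_73] = 41, contradiction.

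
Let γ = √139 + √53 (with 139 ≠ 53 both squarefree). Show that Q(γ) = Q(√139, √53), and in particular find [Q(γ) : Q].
[Q(γ) : Q] = 4 (equivalently, Q(γ) = Q(√139, √53))

Obviously Q(γ) ⊆ Q(√139, √53), and [Q(√139, √53):Q] = 4 (since 139, 53 are distinct squarefree integers > 1 with 7367 not a perfect square). To show equality we compute the minimal polynomial of γ. From γ = √139 + √53: γ^2 = 139 + 2√(7367) + 53 = 192 + 2√(7367), so γ^2 - 192 = 2√(7367); squaring, (γ^2 - 192)^2 = 4·7367, i.e. γ^4 - 384γ^2 + 36864 - 29468 = 0, i.e. γ^4 - 384γ^2 + 7396 = 0. So γ is a root of x^4 - 384x^2 + 7396. This polynomial is irreducible over Q: it has no rational root (each ±√139 ± √53 is irrational), and any factorization into two quadratics over Q would force √(7367) ∈ Q (pairing opposite roots) or √139, √53 ∈ Q (other pairings), all impossible. Hence [Q(γ):Q] = 4 = [Q(√139, √53):Q], so Q(γ) = Q(√139, √53).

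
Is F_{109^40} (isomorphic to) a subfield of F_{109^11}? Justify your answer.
No: F_{109^40} is not a subfield of F_{109^11}

F_{p^m} embeds in F_{p^n} iff m | n. Here 40 ∤ 11 (since 11 = 0·40 + 11 with remainder 11 ≠ 0), so F_{109^40} is not a subfield of F_{109^11}. Equivalently: if it were, the tower law would give 40 = [F_{109^40}:F_109] dividing [F_{109^11}:F_109] = 11, contradiction.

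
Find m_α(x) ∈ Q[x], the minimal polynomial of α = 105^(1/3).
m_α(x) = x^3 - 105

α satisfies α^3 = 105, so x^3 - 105 annihilates α. By the rational root test, a rational root p/q (in lowest terms) of x^3 - 105 would satisfy p^3 = 105 q^3, forcing q = 1 and p^3 = 105; but 105 is not a perfect cube, contradiction. A monic cubic over Q with no rational root is irreducible (any nontrivial factorization would include a linear factor). Hence x^3 - 105 is the minimal polynomial of α, and in particular [Q(α):Q] = 3.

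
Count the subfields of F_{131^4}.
F_{131^4} has 3 subfields

The subfields of F_{p^n} are exactly the fields F_{p^d} for d | n (each is the fixed field of the unique index-d subgroup of Gal(F_{p^n}/F_p) ≅ Z/nZ). The divisors of n = 4 are {1, 2, 4}, giving 3 subfields: F_{131^1}, F_{131^2}, F_{131^4}.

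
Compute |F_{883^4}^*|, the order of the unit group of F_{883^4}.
|F_{883^4}^*| = 607914936720

F_{883^4} has 883^4 = 607914936721 elements; its multiplicative group consists of all nonzero elements, so |F_{883^4}^*| = 607914936721 - 1 = 607914936720. (It is cyclic since any finite subgroup of the multiplicative group of a field is cyclic.)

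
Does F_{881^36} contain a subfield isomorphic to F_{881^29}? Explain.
No: F_{881^29} is not a subfield of F_{881^36}

F_{p^m} embeds in F_{p^n} iff m | n. Here 29 ∤ 36 (since 36 = 1·29 + 7 with remainder 7 ≠ 0), so F_{881^29} is not a subfield of F_{881^36}. Equivalently: if it were, the tower law would give 29 = [F_{881^29}:F_881] dividing [F_{881^36}:F_881] = 36, contradiction.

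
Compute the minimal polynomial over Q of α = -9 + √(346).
m_α(x) = x^2 + 18x - 265

From α + 9 = √(346), squaring gives (α + 9)^2 = 346, i.e. α^2 + 18α + 81 = 346, so α^2 + 18α - 265 = 0. The discriminant of x^2 + 18x - 265 is (18)^2 - 4·(-265) = 324 + 1060 = 1384, and 4·(346) is not a perfect square in Q since 346 is squarefree and ≠ 1. Hence x^2 + 18x - 265 is irreducible over Q and is the minimal polynomial of α.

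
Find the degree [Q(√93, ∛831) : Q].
[Q(√93, ∛831) : Q] = 6

Let L = Q(√93, ∛831). Since Q(√93) ⊂ L and [Q(√93):Q] = 2, the tower law gives 2 | [L:Q]. Likewise Q(∛831) ⊂ L with [Q(∛831):Q] = 3 (because 831 is not a perfect cube), so 3 | [L:Q]. As gcd(2,3) = 1, [L:Q] is divisible by 6. Conversely L is generated over Q by √93 and ∛831, so [L:Q] ≤ 2·3 = 6. Therefore [Q(√93, ∛831) : Q] = 6.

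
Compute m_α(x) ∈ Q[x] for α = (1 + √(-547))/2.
m_α(x) = x^2 - x + 137

From 2α - 1 = √(-547), squaring gives (2α - 1)^2 = -547, i.e. 4α^2 - 4α + 1 = -547, so α^2 - α + (1 + 547)/4 = 0. Since -547 ≡ 1 (mod 4), (1 + 547)/4 = 137 ∈ Z. The polynomial x^2 - x + 137 has discriminant 1 - 4·(137) = -547, which is not a perfect square in Q (d = -547 is squarefree and ≠ 1), so x^2 - x + 137 is irreducible over Q. It is the minimal polynomial of α.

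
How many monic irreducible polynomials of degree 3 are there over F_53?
There are 49608 monic irreducible polynomials of degree 3 over F_53

Each element of F_{53^3} that lies in no proper subfield is a root of exactly one monic irreducible of degree 3 over F_53, and each such polynomial has 3 distinct roots in F_{53^3}. By Möbius inversion the count is N_53(3) = (1/3) Σ_{d|3} μ(3/d) · 53^d = (1/3)(μ(3)·53^1 + μ(1)·53^3) = 148824/3 = 49608.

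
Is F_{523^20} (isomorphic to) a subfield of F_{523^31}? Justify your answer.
No: F_{523^20} is not a subfield of F_{523^31}

F_{p^m} embeds in F_{p^n} iff m | n. Here 20 ∤ 31 (since 31 = 1·20 + 11 with remainder 11 ≠ 0), so F_{523^20} is not a subfield of F_{523^31}. Equivalently: if it were, the tower law would give 20 = [F_{523^20}:F_523] dividing [F_{523^31}:F_523] = 31, contradiction.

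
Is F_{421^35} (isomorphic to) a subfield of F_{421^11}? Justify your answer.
No: F_{421^35} is not a subfield of F_{421^11}

F_{p^m} embeds in F_{p^n} iff m | n. Here 35 ∤ 11 (since 11 = 0·35 + 11 with remainder 11 ≠ 0), so F_{421^35} is not a subfield of F_{421^11}. Equivalently: if it were, the tower law would give 35 = [F_{421^35}:F_421] dividing [F_{421^11}:F_421] = 11, contradiction.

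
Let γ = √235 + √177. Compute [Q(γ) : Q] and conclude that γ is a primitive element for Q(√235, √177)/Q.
[Q(γ) : Q] = 4 (equivalently, Q(γ) = Q(√235, √177))

Obviously Q(γ) ⊆ Q(√235, √177), and [Q(√235, √177):Q] = 4 (since 235, 177 are distinct squarefree integers > 1 with 41595 not a perfect square). To show equality we compute the minimal polynomial of γ. From γ = √235 + √177: γ^2 = 235 + 2√(41595) + 177 = 412 + 2√(41595), so γ^2 - 412 = 2√(41595); squaring, (γ^2 - 412)^2 = 4·41595, i.e. γ^4 - 824γ^2 + 169744 - 166380 = 0, i.e. γ^4 - 824γ^2 + 3364 = 0. So γ is a root of x^4 - 824x^2 + 3364. This polynomial is irreducible over Q: it has no rational root (each ±√235 ± √177 is irrational), and any factorization into two quadratics over Q would force √(41595) ∈ Q (pairing opposite roots) or √235, √177 ∈ Q (other pairings), all impossible. Hence [Q(γ):Q] = 4 = [Q(√235, √177):Q], so Q(γ) = Q(√235, √177).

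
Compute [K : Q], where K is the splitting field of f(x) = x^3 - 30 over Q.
[K : Q] = 6

The roots of x^3 - 30 are ∛30, ω∛30, ω^2∛30 where ω = e^(2πi/3) is a primitive cube root of unity, so K = Q(∛30, ω). Now [Q(∛30):Q] = 3 (since 30 is not a perfect cube, x^3 - 30 is irreducible) and [Q(ω):Q] = 2. Both 2 and 3 divide [K:Q], and [K:Q] ≤ 3·2 = 6, so [K:Q] = 6. (Equivalently: Q(∛30) ⊂ R but ω ∉ R, so [K : Q(∛30)] = 2.)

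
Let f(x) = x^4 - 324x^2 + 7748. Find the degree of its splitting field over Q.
[K : Q] = 4

Solving the quadratic in x^2: x^2 = (324 ± √(324^2 - 4·7748))/2 = (324 ± √73984)/2 = (324 ± 272)/2, giving x^2 = 26 or x^2 = 298. So f(x) = (x^2 - 26)(x^2 - 298) and the roots of f are ±√26, ±√298. Hence the splitting field is K = Q(√26, √298). Since 26 and 298 are distinct squarefree integers > 1, their product 7748 is not a perfect square, so √298 ∉ Q(√26). By the tower law [K:Q] = [Q(√26,√298):Q(√26)] · [Q(√26):Q] = 2 · 2 = 4.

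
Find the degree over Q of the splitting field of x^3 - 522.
[K : Q] = 6

The roots of x^3 - 522 are ∛522, ω∛522, ω^2∛522 where ω = e^(2πi/3) is a primitive cube root of unity, so K = Q(∛522, ω). Now [Q(∛522):Q] = 3 (since 522 is not a perfect cube, x^3 - 522 is irreducible) and [Q(ω):Q] = 2. Both 2 and 3 divide [K:Q], and [K:Q] ≤ 3·2 = 6, so [K:Q] = 6. (Equivalently: Q(∛522) ⊂ R but ω ∉ R, so [K : Q(∛522)] = 2.)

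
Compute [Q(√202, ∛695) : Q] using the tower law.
[Q(√202, ∛695) : Q] = 6

Let L = Q(√202, ∛695). Since Q(√202) ⊂ L and [Q(√202):Q] = 2, the tower law gives 2 | [L:Q]. Likewise Q(∛695) ⊂ L with [Q(∛695):Q] = 3 (because 695 is not a perfect cube), so 3 | [L:Q]. As gcd(2,3) = 1, [L:Q] is divisible by 6. Conversely L is generated over Q by √202 and ∛695, so [L:Q] ≤ 2·3 = 6. Therefore [Q(√202, ∛695) : Q] = 6.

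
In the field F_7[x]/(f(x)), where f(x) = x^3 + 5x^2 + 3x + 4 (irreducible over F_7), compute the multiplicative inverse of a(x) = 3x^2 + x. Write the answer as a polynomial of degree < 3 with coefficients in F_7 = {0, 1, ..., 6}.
a(x)^(-1) ≡ 3x^2 + 4x + 2 (mod f(x))

Since f is irreducible over F_7, F_7[x]/(f) is a field and a(x) ≠ 0 has an inverse. Apply the extended Euclidean algorithm to f(x) and a(x) in F_7[x]: f(x) = (5x)·a(x) + (3x + 4);  a(x) = (x + 6)·(3x + 4) + (4). The last nonzero remainder is the constant 4 = gcd(f, a) in F_7. Back-substituting through the division chain expresses 4 = s(x)·a(x) + t(x)·f(x) with s(x) ≡ 5x^2 + 2x + 1 (mod f), so (5x^2 + 2x + 1)·a(x) ≡ 4 (mod f). Multiplying by 4^(-1) ≡ 2 in F_7 gives a(x)^(-1) ≡ 2·(5x^2 + 2x + 1) ≡ 3x^2 + 4x + 2 (mod f). Check: (3x^2 + x)·(3x^2 + 4x + 2) = 2x^4 + x^3 + 3x^2 + 2x ≡ 1 (mod x^3 + 5x^2 + 3x + 4).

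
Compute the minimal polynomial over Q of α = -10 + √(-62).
m_α(x) = x^2 + 20x + 162

From α + 10 = √(-62), squaring gives (α + 10)^2 = -62, i.e. α^2 + 20α + 100 = -62, so α^2 + 20α + 162 = 0. The discriminant of x^2 + 20x + 162 is (20)^2 - 4·(162) = 400 - 648 = -248, and 4·(-62) is not a perfect square in Q since -62 is squarefree and ≠ 1. Hence x^2 + 20x + 162 is irreducible over Q and is the minimal polynomial of α.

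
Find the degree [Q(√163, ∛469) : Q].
[Q(√163, ∛469) : Q] = 6

Let L = Q(√163, ∛469). Since Q(√163) ⊂ L and [Q(√163):Q] = 2, the tower law gives 2 | [L:Q]. Likewise Q(∛469) ⊂ L with [Q(∛469):Q] = 3 (because 469 is not a perfect cube), so 3 | [L:Q]. As gcd(2,3) = 1, [L:Q] is divisible by 6. Conversely L is generated over Q by √163 and ∛469, so [L:Q] ≤ 2·3 = 6. Therefore [Q(√163, ∛469) : Q] = 6.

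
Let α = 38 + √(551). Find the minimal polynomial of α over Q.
m_α(x) = x^2 - 76x + 893

From α - 38 = √(551), squaring gives (α - 38)^2 = 551, i.e. α^2 - 76α + 1444 = 551, so α^2 - 76α + 893 = 0. The discriminant of x^2 - 76x + 893 is (-76)^2 - 4·(893) = 5776 - 3572 = 2204, and 4·(551) is not a perfect square in Q since 551 is squarefree and ≠ 1. Hence x^2 - 76x + 893 is irreducible over Q and is the minimal polynomial of α.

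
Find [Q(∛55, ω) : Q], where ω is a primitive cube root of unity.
[Q(∛55, ω) : Q] = 6

[Q(∛55):Q] = 3 (min poly x^3 - 55, irreducible since 55 is not a perfect cube). [Q(ω):Q] = 2 (min poly x^2 + x + 1). Since Q(∛55) ⊂ R and ω ∉ R, we have ω ∉ Q(∛55), so x^2 + x + 1 remains irreducible over Q(∛55) and [Q(∛55, ω) : Q(∛55)] = 2. By the tower law, [Q(∛55, ω) : Q] = 3 · 2 = 6. (In fact Q(∛55, ω) is the splitting field of x^3 - 55 over Q.)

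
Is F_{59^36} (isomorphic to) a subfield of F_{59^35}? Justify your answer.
No: F_{59^36} is not a subfield of F_{59^35}

F_{p^m} embeds in F_{p^n} iff m | n. Here 36 ∤ 35 (since 35 = 0·36 + 35 with remainder 35 ≠ 0), so F_{59^36} is not a subfield of F_{59^35}. Equivalently: if it were, the tower law would give 36 = [F_{59^36}:F_59] dividing [F_{59^35}:F_59] = 35, contradiction.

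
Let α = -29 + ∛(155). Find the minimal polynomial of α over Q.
m_α(x) = x^3 + 87x^2 + 2523x + 24234

Set β = α + 29 = ∛(155), so β^3 = 155. Then (α + 29)^3 - 155 = 0, i.e. α is a root of g(x) = (x + 29)^3 - 155 = x^3 + 87x^2 + 2523x + 24234. Since g(x) = h(x + 29) where h(x) = x^3 - 155, and h is irreducible over Q (because 155 is not a perfect cube, so h has no rational root, and a monic cubic with no rational root is irreducible), g is also irreducible (irreducibility is preserved under the substitution x → x + 29). Hence m_α(x) = x^3 + 87x^2 + 2523x + 24234.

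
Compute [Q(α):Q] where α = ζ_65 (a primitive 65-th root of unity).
[Q(α):Q] = 48

The minimal polynomial of ζ_65 over Q is the 65-th cyclotomic polynomial Φ_65(x), which is irreducible over Q and has degree φ(65) = 48. Hence [Q(α):Q] = φ(65) = 48.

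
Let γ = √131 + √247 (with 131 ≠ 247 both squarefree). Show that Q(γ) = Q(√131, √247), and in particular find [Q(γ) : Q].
[Q(γ) : Q] = 4 (equivalently, Q(γ) = Q(√131, √247))

Obviously Q(γ) ⊆ Q(√131, √247), and [Q(√131, √247):Q] = 4 (since 131, 247 are distinct squarefree integers > 1 with 32357 not a perfect square). To show equality we compute the minimal polynomial of γ. From γ = √131 + √247: γ^2 = 131 + 2√(32357) + 247 = 378 + 2√(32357), so γ^2 - 378 = 2√(32357); squaring, (γ^2 - 378)^2 = 4·32357, i.e. γ^4 - 756γ^2 + 142884 - 129428 = 0, i.e. γ^4 - 756γ^2 + 13456 = 0. So γ is a root of x^4 - 756x^2 + 13456. This polynomial is irreducible over Q: it has no rational root (each ±√131 ± √247 is irrational), and any factorization into two quadratics over Q would force √(32357) ∈ Q (pairing opposite roots) or √131, √247 ∈ Q (other pairings), all impossible. Hence [Q(γ):Q] = 4 = [Q(√131, √247):Q], so Q(γ) = Q(√131, √247).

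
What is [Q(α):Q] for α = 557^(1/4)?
[Q(α):Q] = 4

α is a root of x^4 - 557. By Eisenstein's criterion at the prime p = 557 (which divides the constant term 557 but p^2 = 310249 does not, since 557 is squarefree), x^4 - 557 is irreducible over Q. Hence [Q(α):Q] = 4.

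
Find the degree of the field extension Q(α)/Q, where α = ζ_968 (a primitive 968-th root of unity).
[Q(α):Q] = 440

The minimal polynomial of ζ_968 over Q is the 968-th cyclotomic polynomial Φ_968(x), which is irreducible over Q and has degree φ(968) = 440. Hence [Q(α):Q] = φ(968) = 440.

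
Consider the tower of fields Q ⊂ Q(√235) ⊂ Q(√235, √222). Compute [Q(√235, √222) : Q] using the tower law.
[Q(√235, √222) : Q] = 4

[Q(√235):Q] = 2 (min poly x^2 - 235, irreducible since 235 is squarefree > 1). For the top step, suppose √222 ∈ Q(√235), say √222 = c + d√235 with c, d ∈ Q. Squaring: 222 = c^2 + 235d^2 + 2cd√235. Since √235 ∉ Q this forces 2cd = 0. If d = 0 then √222 = c ∈ Q, contradicting 222 squarefree > 1. If c = 0 then 222 = 235d^2, so 235·222 = (235d)^2 is a perfect square in Q — but 235·222 = 52170 is not a perfect square (since 235 and 222 are distinct squarefree integers). Contradiction. Hence √222 ∉ Q(√235), so x^2 - 222 stays irreducible over Q(√235) and [Q(√235, √222) : Q(√235)] = 2. By the tower law, [Q(√235, √222) : Q] = 2 · 2 = 4.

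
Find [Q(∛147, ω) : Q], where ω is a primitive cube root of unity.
[Q(∛147, ω) : Q] = 6

[Q(∛147):Q] = 3 (min poly x^3 - 147, irreducible since 147 is not a perfect cube). [Q(ω):Q] = 2 (min poly x^2 + x + 1). Since Q(∛147) ⊂ R and ω ∉ R, we have ω ∉ Q(∛147), so x^2 + x + 1 remains irreducible over Q(∛147) and [Q(∛147, ω) : Q(∛147)] = 2. By the tower law, [Q(∛147, ω) : Q] = 3 · 2 = 6. (In fact Q(∛147, ω) is the splitting field of x^3 - 147 over Q.)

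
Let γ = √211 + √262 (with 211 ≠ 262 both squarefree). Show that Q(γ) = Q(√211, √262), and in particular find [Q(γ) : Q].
[Q(γ) : Q] = 4 (equivalently, Q(γ) = Q(√211, √262))

Obviously Q(γ) ⊆ Q(√211, √262), and [Q(√211, √262):Q] = 4 (since 211, 262 are distinct squarefree integers > 1 with 55282 not a perfect square). To show equality we compute the minimal polynomial of γ. From γ = √211 + √262: γ^2 = 211 + 2√(55282) + 262 = 473 + 2√(55282), so γ^2 - 473 = 2√(55282); squaring, (γ^2 - 473)^2 = 4·55282, i.e. γ^4 - 946γ^2 + 223729 - 221128 = 0, i.e. γ^4 - 946γ^2 + 2601 = 0. So γ is a root of x^4 - 946x^2 + 2601. This polynomial is irreducible over Q: it has no rational root (each ±√211 ± √262 is irrational), and any factorization into two quadratics over Q would force √(55282) ∈ Q (pairing opposite roots) or √211, √262 ∈ Q (other pairings), all impossible. Hence [Q(γ):Q] = 4 = [Q(√211, √262):Q], so Q(γ) = Q(√211, √262).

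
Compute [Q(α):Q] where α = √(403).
[Q(α):Q] = 2

[Q(α):Q] equals the degree of the minimal polynomial of α. Here α^2 = 403 and x^2 - 403 is irreducible (d = 403 is squarefree, ≠ 1, hence not a square), so deg(m_α) = 2. Thus [Q(α):Q] = 2.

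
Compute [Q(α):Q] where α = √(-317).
[Q(α):Q] = 2

[Q(α):Q] equals the degree of the minimal polynomial of α. Here α^2 = -317 and x^2 + 317 is irreducible (d = -317 is squarefree, ≠ 1, hence not a square), so deg(m_α) = 2. Thus [Q(α):Q] = 2.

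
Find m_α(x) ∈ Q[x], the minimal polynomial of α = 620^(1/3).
m_α(x) = x^3 - 620

α satisfies α^3 = 620, so x^3 - 620 annihilates α. By the rational root test, a rational root p/q (in lowest terms) of x^3 - 620 would satisfy p^3 = 620 q^3, forcing q = 1 and p^3 = 620; but 620 is not a perfect cube, contradiction. A monic cubic over Q with no rational root is irreducible (any nontrivial factorization would include a linear factor). Hence x^3 - 620 is the minimal polynomial of α, and in particular [Q(α):Q] = 3.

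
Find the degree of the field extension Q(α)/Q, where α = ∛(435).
[Q(α):Q] = 3

The minimal polynomial of α is x^3 - 435, irreducible over Q since 435 is not a perfect cube (so x^3 - 435 has no rational root). Hence [Q(α):Q] = deg(m_α) = 3.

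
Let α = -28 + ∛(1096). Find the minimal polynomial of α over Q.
m_α(x) = x^3 + 84x^2 + 2352x + 20856

Set β = α + 28 = ∛(1096), so β^3 = 1096. Then (α + 28)^3 - 1096 = 0, i.e. α is a root of g(x) = (x + 28)^3 - 1096 = x^3 + 84x^2 + 2352x + 20856. Since g(x) = h(x + 28) where h(x) = x^3 - 1096, and h is irreducible over Q (because 1096 is not a perfect cube, so h has no rational root, and a monic cubic with no rational root is irreducible), g is also irreducible (irreducibility is preserved under the substitution x → x + 28). Hence m_α(x) = x^3 + 84x^2 + 2352x + 20856.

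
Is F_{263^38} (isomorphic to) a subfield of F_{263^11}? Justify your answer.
No: F_{263^38} is not a subfield of F_{263^11}

F_{p^m} embeds in F_{p^n} iff m | n. Here 38 ∤ 11 (since 11 = 0·38 + 11 with remainder 11 ≠ 0), so F_{263^38} is not a subfield of F_{263^11}. Equivalently: if it were, the tower law would give 38 = [F_{263^38}:F_263] dividing [F_{263^11}:F_263] = 11, contradiction.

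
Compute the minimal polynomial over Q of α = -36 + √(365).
m_α(x) = x^2 + 72x + 931

From α + 36 = √(365), squaring gives (α + 36)^2 = 365, i.e. α^2 + 72α + 1296 = 365, so α^2 + 72α + 931 = 0. The discriminant of x^2 + 72x + 931 is (72)^2 - 4·(931) = 5184 - 3724 = 1460, and 4·(365) is not a perfect square in Q since 365 is squarefree and ≠ 1. Hence x^2 + 72x + 931 is irreducible over Q and is the minimal polynomial of α.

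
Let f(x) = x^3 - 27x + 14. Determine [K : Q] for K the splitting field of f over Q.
[K : Q] = 6

By the rational root test, any rational root of the monic integer polynomial f(x) = x^3 - 27x + 14 must be an integer dividing the constant term 14, i.e. one of ±{1, 2, 7, 14}. Evaluating: f(1) = -12, f(-1) = 40, f(2) = -32, f(-2) = 60, f(7) = 168, f(-7) = -140, f(14) = 2380, f(-14) = -2352; none is 0, so f has no rational root and is therefore irreducible over Q (a cubic with no linear factor over a field is irreducible). For an irreducible cubic, the Galois group is A_3 or S_3 according as the discriminant disc(f) = -4a^3 - 27b^2 = -4·(-27)^3 - 27·(14)^2 = 73440 is or is not a square in Q. Here disc(f) = 73440 is not a perfect square in Q, so the Galois group of f over Q is not contained in A_3 and must be all of S_3. The splitting field has degree |S_3| = 6 over Q, so [K : Q] = 6.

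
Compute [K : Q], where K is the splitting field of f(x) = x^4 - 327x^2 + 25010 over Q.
[K : Q] = 4

Solving the quadratic in x^2: x^2 = (327 ± √(327^2 - 4·25010))/2 = (327 ± √6889)/2 = (327 ± 83)/2, giving x^2 = 205 or x^2 = 122. So f(x) = (x^2 - 205)(x^2 - 122) and the roots of f are ±√205, ±√122. Hence the splitting field is K = Q(√205, √122). Since 205 and 122 are distinct squarefree integers > 1, their product 25010 is not a perfect square, so √122 ∉ Q(√205). By the tower law [K:Q] = [Q(√205,√122):Q(√205)] · [Q(√205):Q] = 2 · 2 = 4.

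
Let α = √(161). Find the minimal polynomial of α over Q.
m_α(x) = x^2 - 161

α satisfies α^2 - 161 = 0, so x^2 - 161 annihilates α. Since d = 161 is squarefree and ≠ 1, it is not a perfect square in Q, so x^2 - 161 has no rational root and is therefore irreducible over Q (a degree-2 polynomial over a field is irreducible iff it has no root). Hence m_α(x) = x^2 - 161.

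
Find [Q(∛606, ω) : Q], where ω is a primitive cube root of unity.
[Q(∛606, ω) : Q] = 6

[Q(∛606):Q] = 3 (min poly x^3 - 606, irreducible since 606 is not a perfect cube). [Q(ω):Q] = 2 (min poly x^2 + x + 1). Since Q(∛606) ⊂ R and ω ∉ R, we have ω ∉ Q(∛606), so x^2 + x + 1 remains irreducible over Q(∛606) and [Q(∛606, ω) : Q(∛606)] = 2. By the tower law, [Q(∛606, ω) : Q] = 3 · 2 = 6. (In fact Q(∛606, ω) is the splitting field of x^3 - 606 over Q.)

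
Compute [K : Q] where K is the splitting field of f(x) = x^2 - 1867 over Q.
[K : Q] = 2

f(x) = x^2 - 1867 factors as (x - √1867)(x + √1867). The splitting field is K = Q(√1867). Since 1867 is squarefree and > 1, it is not a perfect square, so x^2 - 1867 is irreducible over Q and [Q(√1867) : Q] = 2. Hence [K : Q] = 2.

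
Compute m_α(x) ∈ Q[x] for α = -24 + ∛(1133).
m_α(x) = x^3 + 72x^2 + 1728x + 12691

Set β = α + 24 = ∛(1133), so β^3 = 1133. Then (α + 24)^3 - 1133 = 0, i.e. α is a root of g(x) = (x + 24)^3 - 1133 = x^3 + 72x^2 + 1728x + 12691. Since g(x) = h(x + 24) where h(x) = x^3 - 1133, and h is irreducible over Q (because 1133 is not a perfect cube, so h has no rational root, and a monic cubic with no rational root is irreducible), g is also irreducible (irreducibility is preserved under the substitution x → x + 24). Hence m_α(x) = x^3 + 72x^2 + 1728x + 12691.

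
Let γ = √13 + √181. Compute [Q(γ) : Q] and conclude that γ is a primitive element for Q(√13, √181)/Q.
[Q(γ) : Q] = 4 (equivalently, Q(γ) = Q(√13, √181))

Obviously Q(γ) ⊆ Q(√13, √181), and [Q(√13, √181):Q] = 4 (since 13, 181 are distinct squarefree integers > 1 with 2353 not a perfect square). To show equality we compute the minimal polynomial of γ. From γ = √13 + √181: γ^2 = 13 + 2√(2353) + 181 = 194 + 2√(2353), so γ^2 - 194 = 2√(2353); squaring, (γ^2 - 194)^2 = 4·2353, i.e. γ^4 - 388γ^2 + 37636 - 9412 = 0, i.e. γ^4 - 388γ^2 + 28224 = 0. So γ is a root of x^4 - 388x^2 + 28224. This polynomial is irreducible over Q: it has no rational root (each ±√13 ± √181 is irrational), and any factorization into two quadratics over Q would force √(2353) ∈ Q (pairing opposite roots) or √13, √181 ∈ Q (other pairings), all impossible. Hence [Q(γ):Q] = 4 = [Q(√13, √181):Q], so Q(γ) = Q(√13, √181).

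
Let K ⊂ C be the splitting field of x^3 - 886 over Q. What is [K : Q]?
[K : Q] = 6

The roots of x^3 - 886 are ∛886, ω∛886, ω^2∛886 where ω = e^(2πi/3) is a primitive cube root of unity, so K = Q(∛886, ω). Now [Q(∛886):Q] = 3 (since 886 is not a perfect cube, x^3 - 886 is irreducible) and [Q(ω):Q] = 2. Both 2 and 3 divide [K:Q], and [K:Q] ≤ 3·2 = 6, so [K:Q] = 6. (Equivalently: Q(∛886) ⊂ R but ω ∉ R, so [K : Q(∛886)] = 2.)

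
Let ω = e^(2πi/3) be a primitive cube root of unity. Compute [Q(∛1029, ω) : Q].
[Q(∛1029, ω) : Q] = 6

[Q(∛1029):Q] = 3 (min poly x^3 - 1029, irreducible since 1029 is not a perfect cube). [Q(ω):Q] = 2 (min poly x^2 + x + 1). Since Q(∛1029) ⊂ R and ω ∉ R, we have ω ∉ Q(∛1029), so x^2 + x + 1 remains irreducible over Q(∛1029) and [Q(∛1029, ω) : Q(∛1029)] = 2. By the tower law, [Q(∛1029, ω) : Q] = 3 · 2 = 6. (In fact Q(∛1029, ω) is the splitting field of x^3 - 1029 over Q.)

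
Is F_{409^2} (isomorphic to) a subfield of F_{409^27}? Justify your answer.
No: F_{409^2} is not a subfield of F_{409^27}

F_{p^m} embeds in F_{p^n} iff m | n. Here 2 ∤ 27 (since 27 = 13·2 + 1 with remainder 1 ≠ 0), so F_{409^2} is not a subfield of F_{409^27}. Equivalently: if it were, the tower law would give 2 = [F_{409^2}:F_409] dividing [F_{409^27}:F_409] = 27, contradiction.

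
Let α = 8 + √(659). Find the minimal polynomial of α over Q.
m_α(x) = x^2 - 16x - 595

From α - 8 = √(659), squaring gives (α - 8)^2 = 659, i.e. α^2 - 16α + 64 = 659, so α^2 - 16α - 595 = 0. The discriminant of x^2 - 16x - 595 is (-16)^2 - 4·(-595) = 256 + 2380 = 2636, and 4·(659) is not a perfect square in Q since 659 is squarefree and ≠ 1. Hence x^2 - 16x - 595 is irreducible over Q and is the minimal polynomial of α.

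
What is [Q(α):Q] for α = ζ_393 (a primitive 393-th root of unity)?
[Q(α):Q] = 260

The minimal polynomial of ζ_393 over Q is the 393-th cyclotomic polynomial Φ_393(x), which is irreducible over Q and has degree φ(393) = 260. Hence [Q(α):Q] = φ(393) = 260.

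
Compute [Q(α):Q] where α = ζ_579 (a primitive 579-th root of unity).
[Q(α):Q] = 384

The minimal polynomial of ζ_579 over Q is the 579-th cyclotomic polynomial Φ_579(x), which is irreducible over Q and has degree φ(579) = 384. Hence [Q(α):Q] = φ(579) = 384.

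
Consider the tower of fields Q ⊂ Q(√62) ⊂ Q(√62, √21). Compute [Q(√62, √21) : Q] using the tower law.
[Q(√62, √21) : Q] = 4

[Q(√62):Q] = 2 (min poly x^2 - 62, irreducible since 62 is squarefree > 1). For the top step, suppose √21 ∈ Q(√62), say √21 = c + d√62 with c, d ∈ Q. Squaring: 21 = c^2 + 62d^2 + 2cd√62. Since √62 ∉ Q this forces 2cd = 0. If d = 0 then √21 = c ∈ Q, contradicting 21 squarefree > 1. If c = 0 then 21 = 62d^2, so 62·21 = (62d)^2 is a perfect square in Q — but 62·21 = 1302 is not a perfect square (since 62 and 21 are distinct squarefree integers). Contradiction. Hence √21 ∉ Q(√62), so x^2 - 21 stays irreducible over Q(√62) and [Q(√62, √21) : Q(√62)] = 2. By the tower law, [Q(√62, √21) : Q] = 2 · 2 = 4.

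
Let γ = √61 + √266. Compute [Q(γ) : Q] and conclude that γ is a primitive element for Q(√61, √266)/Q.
[Q(γ) : Q] = 4 (equivalently, Q(γ) = Q(√61, √266))

Obviously Q(γ) ⊆ Q(√61, √266), and [Q(√61, √266):Q] = 4 (since 61, 266 are distinct squarefree integers > 1 with 16226 not a perfect square). To show equality we compute the minimal polynomial of γ. From γ = √61 + √266: γ^2 = 61 + 2√(16226) + 266 = 327 + 2√(16226), so γ^2 - 327 = 2√(16226); squaring, (γ^2 - 327)^2 = 4·16226, i.e. γ^4 - 654γ^2 + 106929 - 64904 = 0, i.e. γ^4 - 654γ^2 + 42025 = 0. So γ is a root of x^4 - 654x^2 + 42025. This polynomial is irreducible over Q: it has no rational root (each ±√61 ± √266 is irrational), and any factorization into two quadratics over Q would force √(16226) ∈ Q (pairing opposite roots) or √61, √266 ∈ Q (other pairings), all impossible. Hence [Q(γ):Q] = 4 = [Q(√61, √266):Q], so Q(γ) = Q(√61, √266).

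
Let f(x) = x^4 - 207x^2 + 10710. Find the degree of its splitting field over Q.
[K : Q] = 4

Solving the quadratic in x^2: x^2 = (207 ± √(207^2 - 4·10710))/2 = (207 ± √9)/2 = (207 ± 3)/2, giving x^2 = 105 or x^2 = 102. So f(x) = (x^2 - 105)(x^2 - 102) and the roots of f are ±√105, ±√102. Hence the splitting field is K = Q(√105, √102). Since 105 and 102 are distinct squarefree integers > 1, their product 10710 is not a perfect square, so √102 ∉ Q(√105). By the tower law [K:Q] = [Q(√105,√102):Q(√105)] · [Q(√105):Q] = 2 · 2 = 4.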